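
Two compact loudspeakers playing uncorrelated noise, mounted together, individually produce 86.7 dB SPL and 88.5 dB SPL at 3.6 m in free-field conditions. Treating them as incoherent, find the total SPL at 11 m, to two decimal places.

Combined at 3.6 m: 10·log₁₀(10^(86.7/10)+10^(88.5/10)) = 90.703 dB SPL.
Then apply −20·log₁₀(11/3.6) = -9.702 dB → 81.00 dB SPL.

81.00 dB SPL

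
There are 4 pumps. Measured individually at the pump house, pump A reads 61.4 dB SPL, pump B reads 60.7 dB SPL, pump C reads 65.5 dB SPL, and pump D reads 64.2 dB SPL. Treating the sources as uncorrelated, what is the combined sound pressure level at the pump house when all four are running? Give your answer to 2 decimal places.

Add the sources as powers (linear), then convert back to dB:
L_total = 10·log₁₀(10^(61.4/10) + 10^(60.7/10) + 10^(65.5/10) + 10^(64.2/10)) = 10·log₁₀(8734000) = 69.41 dB SPL.

69.41 dB SPL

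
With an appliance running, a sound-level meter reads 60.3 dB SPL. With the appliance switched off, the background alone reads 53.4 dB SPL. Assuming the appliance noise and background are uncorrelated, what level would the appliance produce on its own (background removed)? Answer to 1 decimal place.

Subtract intensities: L_src = 10·log₁₀(10^(L_total/10) − 10^(L_bg/10)).
L_src = 10·log₁₀(10^(60.3/10) − 10^(53.4/10)) = 10·log₁₀(852700) = 59.3 dB SPL.

59.3 dB SPL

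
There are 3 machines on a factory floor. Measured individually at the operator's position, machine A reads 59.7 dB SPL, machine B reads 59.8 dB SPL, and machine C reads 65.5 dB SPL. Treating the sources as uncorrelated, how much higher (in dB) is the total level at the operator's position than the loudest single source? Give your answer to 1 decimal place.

1.9 dB

Add the sources as powers (linear), then convert back to dB:
L_total = 10·log₁₀(10^(59.7/10) + 10^(59.8/10) + 10^(65.5/10)) = 67.35 dB SPL.
Excess over the loudest (65.5 dB): 67.35 − 65.5 = 1.9 dB.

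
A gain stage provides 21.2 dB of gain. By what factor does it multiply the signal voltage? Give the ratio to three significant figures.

Voltage ratio = 10^(dB/20).
10^(21.2/20) = 10^(1.060) = 11.5.

11.5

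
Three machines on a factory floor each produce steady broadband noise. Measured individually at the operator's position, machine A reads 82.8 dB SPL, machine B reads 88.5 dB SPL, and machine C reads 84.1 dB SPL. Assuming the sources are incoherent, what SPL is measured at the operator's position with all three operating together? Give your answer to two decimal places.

90.63 dB SPL

Uncorrelated sources add in intensity (power), not in dB.
L_total = 10·log₁₀(10^(82.8/10) + 10^(88.5/10) + 10^(84.1/10)) = 10·log₁₀(1156000000) = 90.63 dB SPL.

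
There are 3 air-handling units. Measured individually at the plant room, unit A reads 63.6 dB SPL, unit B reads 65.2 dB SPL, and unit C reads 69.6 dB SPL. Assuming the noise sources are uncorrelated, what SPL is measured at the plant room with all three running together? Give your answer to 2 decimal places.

Add the sources as powers (linear), then convert back to dB:
L_total = 10·log₁₀(10^(63.6/10) + 10^(65.2/10) + 10^(69.6/10)) = 10·log₁₀(14720000) = 71.68 dB SPL.

71.68 dB SPL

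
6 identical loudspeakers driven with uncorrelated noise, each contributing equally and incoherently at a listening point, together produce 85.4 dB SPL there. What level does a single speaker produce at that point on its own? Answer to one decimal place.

6 equal incoherent sources add 10·log₁₀(6) = 7.78 dB over one source.
L_one = 85.4 − 7.78 = 77.6 dB SPL.

77.6 dB SPL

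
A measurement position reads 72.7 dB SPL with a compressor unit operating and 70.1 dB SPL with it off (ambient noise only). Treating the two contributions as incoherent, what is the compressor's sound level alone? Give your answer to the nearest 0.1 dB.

Background correction is a power subtraction:
L_src = 10·log₁₀(10^(72.7/10) − 10^(70.1/10)) = 10·log₁₀(8388000) = 69.2 dB SPL.

69.2 dB SPL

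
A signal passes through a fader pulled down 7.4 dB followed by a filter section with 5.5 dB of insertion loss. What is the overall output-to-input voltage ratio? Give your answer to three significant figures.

0.226

Net gain = (−7.4) + (−5.5) = -12.9 dB.
Voltage ratio = 10^(-12.9/20) = 0.226.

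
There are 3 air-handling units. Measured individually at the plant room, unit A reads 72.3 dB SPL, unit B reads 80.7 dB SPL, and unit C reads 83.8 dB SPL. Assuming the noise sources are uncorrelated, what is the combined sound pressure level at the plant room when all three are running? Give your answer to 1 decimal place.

Uncorrelated sources add in intensity (power), not in dB.
L_total = 10·log₁₀(10^(72.3/10) + 10^(80.7/10) + 10^(83.8/10)) = 10·log₁₀(374400000) = 85.7 dB SPL.

85.7 dB SPL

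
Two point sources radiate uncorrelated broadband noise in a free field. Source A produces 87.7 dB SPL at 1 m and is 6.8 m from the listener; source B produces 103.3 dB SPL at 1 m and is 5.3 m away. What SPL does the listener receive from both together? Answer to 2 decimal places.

At the listener: L_A = 87.7 − 20·log₁₀(6.8) = 71.050 dB; L_B = 103.3 − 20·log₁₀(5.3) = 88.814 dB.
Combined: 10·log₁₀(10^(71.050/10)+10^(88.814/10)) = 88.89 dB SPL.

88.89 dB SPL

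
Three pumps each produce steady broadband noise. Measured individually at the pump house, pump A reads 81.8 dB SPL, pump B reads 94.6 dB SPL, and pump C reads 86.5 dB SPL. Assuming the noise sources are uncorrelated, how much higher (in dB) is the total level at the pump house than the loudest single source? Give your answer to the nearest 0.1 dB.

0.8 dB

Add the sources as powers (linear), then convert back to dB:
L_total = 10·log₁₀(10^(81.8/10) + 10^(94.6/10) + 10^(86.5/10)) = 95.42 dB SPL.
Excess over the loudest (94.6 dB): 95.42 − 94.6 = 0.8 dB.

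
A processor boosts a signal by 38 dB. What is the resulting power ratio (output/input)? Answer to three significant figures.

6310

Power ratio = 10^(dB/10).
10^(38/10) = 10^(3.800) = 6310.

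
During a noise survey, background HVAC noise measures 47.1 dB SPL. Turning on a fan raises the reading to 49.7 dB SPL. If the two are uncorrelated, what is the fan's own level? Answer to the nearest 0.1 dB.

Remove the background by subtracting linear intensities:
L_src = 10·log₁₀(10^(49.7/10) − 10^(47.1/10)) = 10·log₁₀(42040) = 46.2 dB SPL.

46.2 dB SPL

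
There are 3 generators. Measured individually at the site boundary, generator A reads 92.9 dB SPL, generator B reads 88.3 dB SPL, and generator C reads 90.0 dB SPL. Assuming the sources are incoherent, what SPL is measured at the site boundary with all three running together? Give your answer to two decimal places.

Add the sources as powers (linear), then convert back to dB:
L_total = 10·log₁₀(10^(92.9/10) + 10^(88.3/10) + 10^(90.0/10)) = 10·log₁₀(3626000000) = 95.59 dB SPL.

95.59 dB SPL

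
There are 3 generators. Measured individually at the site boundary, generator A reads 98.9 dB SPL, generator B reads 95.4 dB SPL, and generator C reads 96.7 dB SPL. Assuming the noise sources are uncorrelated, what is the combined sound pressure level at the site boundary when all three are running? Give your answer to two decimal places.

102.02 dB SPL

Incoherent sources sum as intensities:
L_total = 10·log₁₀(10^(98.9/10) + 10^(95.4/10) + 10^(96.7/10)) = 10·log₁₀(15907000000) = 102.02 dB SPL.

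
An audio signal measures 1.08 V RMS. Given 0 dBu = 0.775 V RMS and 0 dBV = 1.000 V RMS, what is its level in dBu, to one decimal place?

+2.9 dBu

dBu = 20·log₁₀(V / 0.775 V).
20·log₁₀(1.08/0.775) = +2.9 dBu.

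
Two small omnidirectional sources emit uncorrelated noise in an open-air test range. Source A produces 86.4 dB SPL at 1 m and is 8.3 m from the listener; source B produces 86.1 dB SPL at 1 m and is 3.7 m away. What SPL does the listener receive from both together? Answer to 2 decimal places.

75.57 dB SPL

At the listener: L_A = 86.4 − 20·log₁₀(8.3) = 68.018 dB; L_B = 86.1 − 20·log₁₀(3.7) = 74.736 dB.
Combined: 10·log₁₀(10^(68.018/10)+10^(74.736/10)) = 75.57 dB SPL.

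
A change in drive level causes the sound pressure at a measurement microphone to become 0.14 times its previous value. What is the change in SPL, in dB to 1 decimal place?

-17.1 dB

Sound pressure is an amplitude quantity: ΔL = 20·log₁₀(p₂/p₁).
20·log₁₀(0.14) = -17.1 dB.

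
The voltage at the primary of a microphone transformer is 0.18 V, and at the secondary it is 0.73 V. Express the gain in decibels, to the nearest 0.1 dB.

For a voltage ratio, dB = 20·log₁₀(V₂/V₁).
20·log₁₀(0.73/0.18) = 20·log₁₀(4.056) = 12.2 dB.

12.2 dB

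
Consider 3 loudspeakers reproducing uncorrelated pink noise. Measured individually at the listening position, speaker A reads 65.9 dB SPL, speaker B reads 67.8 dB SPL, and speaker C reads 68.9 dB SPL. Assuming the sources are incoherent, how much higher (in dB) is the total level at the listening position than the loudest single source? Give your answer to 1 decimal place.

3.6 dB

Incoherent sources sum as intensities:
L_total = 10·log₁₀(10^(65.9/10) + 10^(67.8/10) + 10^(68.9/10)) = 72.47 dB SPL.
Excess over the loudest (68.9 dB): 72.47 − 68.9 = 3.6 dB.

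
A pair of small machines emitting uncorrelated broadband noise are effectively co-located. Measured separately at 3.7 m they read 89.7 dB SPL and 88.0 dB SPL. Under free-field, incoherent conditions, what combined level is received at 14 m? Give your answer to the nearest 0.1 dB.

Combined at 3.7 m: 10·log₁₀(10^(89.7/10)+10^(88.0/10)) = 91.94 dB SPL.
Then apply −20·log₁₀(14/3.7) = -11.56 dB → 80.4 dB SPL.

80.4 dB SPL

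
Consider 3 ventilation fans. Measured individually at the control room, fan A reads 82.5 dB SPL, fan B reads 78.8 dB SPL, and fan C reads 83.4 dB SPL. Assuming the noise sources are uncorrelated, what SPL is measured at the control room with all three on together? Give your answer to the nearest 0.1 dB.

Uncorrelated sources add in intensity (power), not in dB.
L_total = 10·log₁₀(10^(82.5/10) + 10^(78.8/10) + 10^(83.4/10)) = 10·log₁₀(472500000) = 86.7 dB SPL.

86.7 dB SPL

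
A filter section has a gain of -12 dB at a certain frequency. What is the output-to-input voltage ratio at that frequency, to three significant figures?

Voltage ratio = 10^(dB/20).
10^(-12/20) = 10^(-0.6000) = 0.251.

0.251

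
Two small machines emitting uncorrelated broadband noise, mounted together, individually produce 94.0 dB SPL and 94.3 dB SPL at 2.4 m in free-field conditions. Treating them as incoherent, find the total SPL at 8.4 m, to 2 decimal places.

86.28 dB SPL

Combined at 2.4 m: 10·log₁₀(10^(94.0/10)+10^(94.3/10)) = 97.163 dB SPL.
Then apply −20·log₁₀(8.4/2.4) = -10.881 dB → 86.28 dB SPL.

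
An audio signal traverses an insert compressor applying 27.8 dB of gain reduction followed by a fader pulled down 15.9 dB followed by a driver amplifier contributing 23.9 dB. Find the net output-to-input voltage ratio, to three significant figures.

Net gain = (−27.8) + (−15.9) + 23.9 = -19.8 dB.
Voltage ratio = 10^(-19.8/20) = 0.102.

0.102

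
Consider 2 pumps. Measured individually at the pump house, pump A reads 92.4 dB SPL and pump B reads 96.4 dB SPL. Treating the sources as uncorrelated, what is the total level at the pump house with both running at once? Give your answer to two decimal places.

Incoherent sources sum as intensities:
L_total = 10·log₁₀(10^(92.4/10) + 10^(96.4/10)) = 10·log₁₀(6103000000) = 97.86 dB SPL.

97.86 dB SPL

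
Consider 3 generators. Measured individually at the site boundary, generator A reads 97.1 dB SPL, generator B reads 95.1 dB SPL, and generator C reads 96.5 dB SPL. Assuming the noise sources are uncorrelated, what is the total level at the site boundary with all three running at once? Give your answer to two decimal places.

Uncorrelated sources add in intensity (power), not in dB.
L_total = 10·log₁₀(10^(97.1/10) + 10^(95.1/10) + 10^(96.5/10)) = 10·log₁₀(12831000000) = 101.08 dB SPL.

101.08 dB SPL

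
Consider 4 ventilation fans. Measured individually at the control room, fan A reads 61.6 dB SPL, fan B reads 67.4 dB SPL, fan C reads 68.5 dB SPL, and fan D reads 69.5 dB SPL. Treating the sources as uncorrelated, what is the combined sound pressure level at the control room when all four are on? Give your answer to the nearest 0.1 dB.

Uncorrelated sources add in intensity (power), not in dB.
L_total = 10·log₁₀(10^(61.6/10) + 10^(67.4/10) + 10^(68.5/10) + 10^(69.5/10)) = 10·log₁₀(22930000) = 73.6 dB SPL.

73.6 dB SPL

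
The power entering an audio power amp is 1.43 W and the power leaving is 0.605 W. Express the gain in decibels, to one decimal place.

-3.7 dB

Power ratio → dB uses the 10·log₁₀ form:
10·log₁₀(0.605/1.43) = 10·log₁₀(0.4231) = -3.7 dB.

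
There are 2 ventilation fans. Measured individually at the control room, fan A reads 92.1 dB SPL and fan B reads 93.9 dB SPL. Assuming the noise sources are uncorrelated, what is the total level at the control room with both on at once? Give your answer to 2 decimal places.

Uncorrelated sources add in intensity (power), not in dB.
L_total = 10·log₁₀(10^(92.1/10) + 10^(93.9/10)) = 10·log₁₀(4077000000) = 96.10 dB SPL.

96.10 dB SPL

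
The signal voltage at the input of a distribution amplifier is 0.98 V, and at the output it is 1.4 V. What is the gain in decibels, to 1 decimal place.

3.1 dB

Voltage ratio → dB uses the 20·log₁₀ form:
20·log₁₀(1.4/0.98) = 20·log₁₀(1.429) = 3.1 dB.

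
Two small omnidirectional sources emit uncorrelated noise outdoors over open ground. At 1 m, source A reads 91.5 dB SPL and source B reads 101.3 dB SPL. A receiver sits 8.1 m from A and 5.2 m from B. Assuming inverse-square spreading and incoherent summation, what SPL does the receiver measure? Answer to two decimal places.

87.16 dB SPL

At the listener: L_A = 91.5 − 20·log₁₀(8.1) = 73.330 dB; L_B = 101.3 − 20·log₁₀(5.2) = 86.980 dB.
Combined: 10·log₁₀(10^(73.330/10)+10^(86.980/10)) = 87.16 dB SPL.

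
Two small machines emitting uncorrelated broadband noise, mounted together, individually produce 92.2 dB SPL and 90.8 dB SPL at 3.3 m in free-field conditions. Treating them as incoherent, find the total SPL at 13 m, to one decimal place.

Combined at 3.3 m: 10·log₁₀(10^(92.2/10)+10^(90.8/10)) = 94.57 dB SPL.
Then apply −20·log₁₀(13/3.3) = -11.91 dB → 82.7 dB SPL.

82.7 dB SPL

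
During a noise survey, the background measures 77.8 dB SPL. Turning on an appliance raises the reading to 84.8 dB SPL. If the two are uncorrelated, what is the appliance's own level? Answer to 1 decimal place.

Subtract intensities: L_src = 10·log₁₀(10^(L_total/10) − 10^(L_bg/10)).
L_src = 10·log₁₀(10^(84.8/10) − 10^(77.8/10)) = 10·log₁₀(241700000) = 83.8 dB SPL.

83.8 dB SPL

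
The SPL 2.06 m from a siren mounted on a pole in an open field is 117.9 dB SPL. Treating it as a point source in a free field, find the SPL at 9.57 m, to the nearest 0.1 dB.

104.6 dB SPL

Inverse-square spreading gives ΔL = −20·log₁₀(d₂/d₁).
ΔL = −20·log₁₀(9.57/2.06) = -13.34 dB, so L₂ = 117.9 + (-13.34) = 104.6 dB SPL.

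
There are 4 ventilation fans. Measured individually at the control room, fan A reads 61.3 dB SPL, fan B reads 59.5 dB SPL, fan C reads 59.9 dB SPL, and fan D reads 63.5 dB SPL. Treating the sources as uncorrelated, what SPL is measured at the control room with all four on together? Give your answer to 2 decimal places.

Uncorrelated sources add in intensity (power), not in dB.
L_total = 10·log₁₀(10^(61.3/10) + 10^(59.5/10) + 10^(59.9/10) + 10^(63.5/10)) = 10·log₁₀(5456000) = 67.37 dB SPL.

67.37 dB SPL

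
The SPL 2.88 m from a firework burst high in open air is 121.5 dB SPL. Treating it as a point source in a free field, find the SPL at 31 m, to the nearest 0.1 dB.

100.9 dB SPL

Inverse-square spreading gives ΔL = −20·log₁₀(d₂/d₁).
ΔL = −20·log₁₀(31/2.88) = -20.64 dB, so L₂ = 121.5 + (-20.64) = 100.9 dB SPL.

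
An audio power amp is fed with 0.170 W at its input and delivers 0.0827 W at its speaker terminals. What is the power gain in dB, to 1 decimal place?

Power is a power quantity, so gain = 10·log₁₀(P_out/P_in).
10·log₁₀(0.0827/0.170) = 10·log₁₀(0.4865) = -3.1 dB.

-3.1 dB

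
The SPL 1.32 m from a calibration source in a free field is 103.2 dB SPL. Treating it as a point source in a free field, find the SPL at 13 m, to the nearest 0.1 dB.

83.3 dB SPL

For a point source in a free field, ΔL = −20·log₁₀(d₂/d₁).
ΔL = −20·log₁₀(13/1.32) = -19.87 dB, so L₂ = 103.2 + (-19.87) = 83.3 dB SPL.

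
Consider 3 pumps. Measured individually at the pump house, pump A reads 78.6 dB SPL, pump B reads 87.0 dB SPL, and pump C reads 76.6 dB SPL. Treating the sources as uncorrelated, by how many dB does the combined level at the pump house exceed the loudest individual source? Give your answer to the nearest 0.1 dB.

Uncorrelated sources add in intensity (power), not in dB.
L_total = 10·log₁₀(10^(78.6/10) + 10^(87.0/10) + 10^(76.6/10)) = 87.92 dB SPL.
Excess over the loudest (87.0 dB): 87.92 − 87.0 = 0.9 dB.

0.9 dB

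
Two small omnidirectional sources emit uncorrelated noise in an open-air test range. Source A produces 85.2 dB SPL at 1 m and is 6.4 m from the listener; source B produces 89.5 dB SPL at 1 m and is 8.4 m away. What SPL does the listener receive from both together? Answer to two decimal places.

At the listener: L_A = 85.2 − 20·log₁₀(6.4) = 69.076 dB; L_B = 89.5 − 20·log₁₀(8.4) = 71.014 dB.
Combined: 10·log₁₀(10^(69.076/10)+10^(71.014/10)) = 73.16 dB SPL.

73.16 dB SPL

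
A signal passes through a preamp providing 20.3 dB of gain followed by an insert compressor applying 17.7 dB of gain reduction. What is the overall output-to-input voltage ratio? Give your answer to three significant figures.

Net gain = 20.3 + (−17.7) = 2.6 dB.
Voltage ratio = 10^(2.6/20) = 1.35.

1.35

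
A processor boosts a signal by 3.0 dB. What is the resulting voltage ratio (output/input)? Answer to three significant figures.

Voltage ratio = 10^(dB/20).
10^(3.0/20) = 10^(0.1500) = 1.41.

1.41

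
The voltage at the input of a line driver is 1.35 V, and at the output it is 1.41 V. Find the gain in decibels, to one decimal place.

For a voltage ratio, dB = 20·log₁₀(V₂/V₁).
20·log₁₀(1.41/1.35) = 20·log₁₀(1.044) = 0.4 dB.

0.4 dB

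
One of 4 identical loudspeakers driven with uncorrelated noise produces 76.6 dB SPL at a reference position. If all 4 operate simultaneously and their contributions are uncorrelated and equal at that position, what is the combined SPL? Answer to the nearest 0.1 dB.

4 equal incoherent sources raise the level by 10·log₁₀(4) = 6.02 dB.
L_total = 76.6 + 6.02 = 82.6 dB SPL.

82.6 dB SPL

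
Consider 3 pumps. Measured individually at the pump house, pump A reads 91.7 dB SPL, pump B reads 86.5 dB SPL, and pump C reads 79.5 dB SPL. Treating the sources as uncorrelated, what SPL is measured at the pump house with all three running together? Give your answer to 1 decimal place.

Uncorrelated sources add in intensity (power), not in dB.
L_total = 10·log₁₀(10^(91.7/10) + 10^(86.5/10) + 10^(79.5/10)) = 10·log₁₀(2015000000) = 93.0 dB SPL.

93.0 dB SPL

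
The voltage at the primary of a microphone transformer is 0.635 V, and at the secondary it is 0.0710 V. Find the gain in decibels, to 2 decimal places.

Voltage is an amplitude quantity, so gain = 20·log₁₀(V_out/V_in).
20·log₁₀(0.0710/0.635) = 20·log₁₀(0.1118) = -19.03 dB.

-19.03 dB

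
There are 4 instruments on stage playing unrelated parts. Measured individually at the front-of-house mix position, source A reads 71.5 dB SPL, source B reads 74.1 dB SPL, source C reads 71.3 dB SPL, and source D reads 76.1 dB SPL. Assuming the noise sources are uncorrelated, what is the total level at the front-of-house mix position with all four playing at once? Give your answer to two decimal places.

79.73 dB SPL

Uncorrelated sources add in intensity (power), not in dB.
L_total = 10·log₁₀(10^(71.5/10) + 10^(74.1/10) + 10^(71.3/10) + 10^(76.1/10)) = 10·log₁₀(94060000) = 79.73 dB SPL.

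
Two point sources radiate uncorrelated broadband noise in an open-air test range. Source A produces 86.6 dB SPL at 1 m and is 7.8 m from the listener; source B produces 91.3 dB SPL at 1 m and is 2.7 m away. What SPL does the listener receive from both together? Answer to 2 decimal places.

At the listener: L_A = 86.6 − 20·log₁₀(7.8) = 68.758 dB; L_B = 91.3 − 20·log₁₀(2.7) = 82.673 dB.
Combined: 10·log₁₀(10^(68.758/10)+10^(82.673/10)) = 82.85 dB SPL.

82.85 dB SPL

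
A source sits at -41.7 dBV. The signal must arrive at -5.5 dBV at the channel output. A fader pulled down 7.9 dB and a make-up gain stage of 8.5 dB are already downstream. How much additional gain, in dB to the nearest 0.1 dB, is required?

35.6 dB

The required make-up gain is the shortfall in the dB sum.
G = -5.5 − (-41.7) + 7.9 − 8.5 = 35.6 dB.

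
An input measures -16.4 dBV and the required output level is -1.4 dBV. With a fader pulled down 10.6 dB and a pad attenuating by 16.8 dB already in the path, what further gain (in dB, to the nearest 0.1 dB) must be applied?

42.4 dB

The required make-up gain is the shortfall in the dB sum.
G = -1.4 − (-16.4) + 10.6 + 16.8 = 42.4 dB.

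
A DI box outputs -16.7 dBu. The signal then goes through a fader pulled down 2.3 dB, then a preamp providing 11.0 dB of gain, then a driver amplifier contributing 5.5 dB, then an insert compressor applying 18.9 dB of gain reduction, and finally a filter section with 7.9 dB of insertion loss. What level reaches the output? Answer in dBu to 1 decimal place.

-29.3 dBu

Gain stages sum in dB:
-16.7 − 2.3 + 11.0 + 5.5 − 18.9 − 7.9 = -29.3 dBu.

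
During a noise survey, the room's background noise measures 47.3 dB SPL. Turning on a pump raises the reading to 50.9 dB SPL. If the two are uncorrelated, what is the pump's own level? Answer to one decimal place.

48.4 dB SPL

Subtract intensities: L_src = 10·log₁₀(10^(L_total/10) − 10^(L_bg/10)).
L_src = 10·log₁₀(10^(50.9/10) − 10^(47.3/10)) = 10·log₁₀(69320) = 48.4 dB SPL.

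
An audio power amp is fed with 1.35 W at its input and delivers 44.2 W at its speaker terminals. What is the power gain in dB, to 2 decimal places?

Power ratio → dB uses the 10·log₁₀ form:
10·log₁₀(44.2/1.35) = 10·log₁₀(32.74) = 15.15 dB.

15.15 dB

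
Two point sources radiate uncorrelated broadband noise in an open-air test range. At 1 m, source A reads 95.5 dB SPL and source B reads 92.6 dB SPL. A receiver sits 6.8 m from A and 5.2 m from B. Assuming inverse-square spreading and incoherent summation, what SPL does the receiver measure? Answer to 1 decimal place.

At the listener: L_A = 95.5 − 20·log₁₀(6.8) = 78.85 dB; L_B = 92.6 − 20·log₁₀(5.2) = 78.28 dB.
Combined: 10·log₁₀(10^(78.85/10)+10^(78.28/10)) = 81.6 dB SPL.

81.6 dB SPL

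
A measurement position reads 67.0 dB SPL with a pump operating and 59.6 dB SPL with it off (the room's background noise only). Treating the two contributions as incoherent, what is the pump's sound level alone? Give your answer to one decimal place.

Subtract intensities: L_src = 10·log₁₀(10^(L_total/10) − 10^(L_bg/10)).
L_src = 10·log₁₀(10^(67.0/10) − 10^(59.6/10)) = 10·log₁₀(4100000) = 66.1 dB SPL.

66.1 dB SPL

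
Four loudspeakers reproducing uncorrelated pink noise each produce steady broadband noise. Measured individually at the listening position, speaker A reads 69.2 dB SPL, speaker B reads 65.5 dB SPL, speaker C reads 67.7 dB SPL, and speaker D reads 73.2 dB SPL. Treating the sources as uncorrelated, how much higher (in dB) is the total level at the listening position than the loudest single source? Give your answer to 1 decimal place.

2.7 dB

Add the sources as powers (linear), then convert back to dB:
L_total = 10·log₁₀(10^(69.2/10) + 10^(65.5/10) + 10^(67.7/10) + 10^(73.2/10)) = 75.87 dB SPL.
Excess over the loudest (73.2 dB): 75.87 − 73.2 = 2.7 dB.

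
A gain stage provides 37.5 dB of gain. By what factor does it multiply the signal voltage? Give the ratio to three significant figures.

75.0

Voltage ratio = 10^(dB/20).
10^(37.5/20) = 10^(1.875) = 75.0.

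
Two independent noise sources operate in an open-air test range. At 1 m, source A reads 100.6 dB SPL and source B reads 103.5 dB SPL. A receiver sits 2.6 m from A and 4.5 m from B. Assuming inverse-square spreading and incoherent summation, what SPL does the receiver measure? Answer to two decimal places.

At the listener: L_A = 100.6 − 20·log₁₀(2.6) = 92.301 dB; L_B = 103.5 − 20·log₁₀(4.5) = 90.436 dB.
Combined: 10·log₁₀(10^(92.301/10)+10^(90.436/10)) = 94.48 dB SPL.

94.48 dB SPL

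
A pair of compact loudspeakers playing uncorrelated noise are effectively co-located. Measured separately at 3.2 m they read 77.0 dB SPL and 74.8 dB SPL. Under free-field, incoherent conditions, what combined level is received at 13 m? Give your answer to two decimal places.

66.87 dB SPL

Combined at 3.2 m: 10·log₁₀(10^(77.0/10)+10^(74.8/10)) = 79.048 dB SPL.
Then apply −20·log₁₀(13/3.2) = -12.176 dB → 66.87 dB SPL.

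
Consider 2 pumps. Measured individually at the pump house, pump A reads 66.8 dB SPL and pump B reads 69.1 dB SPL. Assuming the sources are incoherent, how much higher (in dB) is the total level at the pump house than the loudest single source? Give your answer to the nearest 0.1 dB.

2.0 dB

Add the sources as powers (linear), then convert back to dB:
L_total = 10·log₁₀(10^(66.8/10) + 10^(69.1/10)) = 71.11 dB SPL.
Excess over the loudest (69.1 dB): 71.11 − 69.1 = 2.0 dB.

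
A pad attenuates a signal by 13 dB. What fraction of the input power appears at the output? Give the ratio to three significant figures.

Power ratio = 10^(dB/10).
10^(-13/10) = 10^(-1.300) = 0.0501.

0.0501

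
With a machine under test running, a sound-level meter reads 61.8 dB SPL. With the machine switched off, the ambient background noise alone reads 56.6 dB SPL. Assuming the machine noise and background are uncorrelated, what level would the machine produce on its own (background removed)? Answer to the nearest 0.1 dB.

60.2 dB SPL

Background correction is a power subtraction:
L_src = 10·log₁₀(10^(61.8/10) − 10^(56.6/10)) = 10·log₁₀(1056000) = 60.2 dB SPL.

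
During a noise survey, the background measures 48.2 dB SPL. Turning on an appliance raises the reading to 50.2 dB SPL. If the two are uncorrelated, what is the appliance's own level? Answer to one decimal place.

45.9 dB SPL

Remove the background by subtracting linear intensities:
L_src = 10·log₁₀(10^(50.2/10) − 10^(48.2/10)) = 10·log₁₀(38640) = 45.9 dB SPL.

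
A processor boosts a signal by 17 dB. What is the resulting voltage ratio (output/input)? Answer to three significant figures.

Voltage ratio = 10^(dB/20).
10^(17/20) = 10^(0.8500) = 7.08.

7.08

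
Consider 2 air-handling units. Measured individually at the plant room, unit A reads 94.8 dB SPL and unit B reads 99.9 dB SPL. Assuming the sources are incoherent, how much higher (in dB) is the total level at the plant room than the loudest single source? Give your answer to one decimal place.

Add the sources as powers (linear), then convert back to dB:
L_total = 10·log₁₀(10^(94.8/10) + 10^(99.9/10)) = 101.07 dB SPL.
Excess over the loudest (99.9 dB): 101.07 − 99.9 = 1.2 dB.

1.2 dB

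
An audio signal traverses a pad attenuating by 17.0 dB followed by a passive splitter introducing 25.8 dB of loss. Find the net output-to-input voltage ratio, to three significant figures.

Net gain = (−17.0) + (−25.8) = -42.8 dB.
Voltage ratio = 10^(-42.8/20) = 0.00724.

0.00724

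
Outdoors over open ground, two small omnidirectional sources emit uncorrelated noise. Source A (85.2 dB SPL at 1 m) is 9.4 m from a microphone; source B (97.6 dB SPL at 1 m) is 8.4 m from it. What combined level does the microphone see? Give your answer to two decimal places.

At the listener: L_A = 85.2 − 20·log₁₀(9.4) = 65.737 dB; L_B = 97.6 − 20·log₁₀(8.4) = 79.114 dB.
Combined: 10·log₁₀(10^(65.737/10)+10^(79.114/10)) = 79.31 dB SPL.

79.31 dB SPL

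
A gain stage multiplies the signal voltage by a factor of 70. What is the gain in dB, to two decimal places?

Voltage ratio → dB uses the 20·log₁₀ form:
20·log₁₀(70) = 36.90 dB.

36.90 dB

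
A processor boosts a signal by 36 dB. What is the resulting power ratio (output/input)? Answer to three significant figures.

Power ratio = 10^(dB/10).
10^(36/10) = 10^(3.600) = 3980.

3980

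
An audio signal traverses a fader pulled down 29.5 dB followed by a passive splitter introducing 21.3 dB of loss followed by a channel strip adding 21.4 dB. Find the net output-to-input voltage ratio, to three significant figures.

Net gain = (−29.5) + (−21.3) + 21.4 = -29.4 dB.
Voltage ratio = 10^(-29.4/20) = 0.0339.

0.0339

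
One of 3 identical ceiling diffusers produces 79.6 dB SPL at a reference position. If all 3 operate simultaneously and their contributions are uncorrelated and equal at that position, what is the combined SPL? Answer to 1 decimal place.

84.4 dB SPL

3 equal incoherent sources raise the level by 10·log₁₀(3) = 4.77 dB.
L_total = 79.6 + 4.77 = 84.4 dB SPL.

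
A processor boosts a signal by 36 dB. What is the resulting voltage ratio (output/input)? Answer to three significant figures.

63.1

Voltage ratio = 10^(dB/20).
10^(36/20) = 10^(1.800) = 63.1.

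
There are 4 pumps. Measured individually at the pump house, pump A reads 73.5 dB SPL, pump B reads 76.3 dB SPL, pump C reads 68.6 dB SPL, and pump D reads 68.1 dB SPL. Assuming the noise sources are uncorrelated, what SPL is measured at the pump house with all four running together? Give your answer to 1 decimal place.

79.0 dB SPL

Uncorrelated sources add in intensity (power), not in dB.
L_total = 10·log₁₀(10^(73.5/10) + 10^(76.3/10) + 10^(68.6/10) + 10^(68.1/10)) = 10·log₁₀(78750000) = 79.0 dB SPL.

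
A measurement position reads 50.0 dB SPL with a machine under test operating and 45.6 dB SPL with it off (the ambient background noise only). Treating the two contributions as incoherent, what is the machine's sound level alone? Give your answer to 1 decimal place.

48.0 dB SPL

Subtract intensities: L_src = 10·log₁₀(10^(L_total/10) − 10^(L_bg/10)).
L_src = 10·log₁₀(10^(50.0/10) − 10^(45.6/10)) = 10·log₁₀(63690) = 48.0 dB SPL.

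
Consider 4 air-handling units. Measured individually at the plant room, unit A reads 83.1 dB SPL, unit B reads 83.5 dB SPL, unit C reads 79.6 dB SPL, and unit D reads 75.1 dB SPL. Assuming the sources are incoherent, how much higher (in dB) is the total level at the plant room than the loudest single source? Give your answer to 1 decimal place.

3.9 dB

Add the sources as powers (linear), then convert back to dB:
L_total = 10·log₁₀(10^(83.1/10) + 10^(83.5/10) + 10^(79.6/10) + 10^(75.1/10)) = 87.42 dB SPL.
Excess over the loudest (83.5 dB): 87.42 − 83.5 = 3.9 dB.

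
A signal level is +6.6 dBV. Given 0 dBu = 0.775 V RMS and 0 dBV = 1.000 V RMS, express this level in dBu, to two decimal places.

The offset between the scales is 20·log₁₀(0.775/1.000) = −2.214 dB.
So dBu = +6.6 + 2.214 = +8.81 dBu.

+8.81 dBu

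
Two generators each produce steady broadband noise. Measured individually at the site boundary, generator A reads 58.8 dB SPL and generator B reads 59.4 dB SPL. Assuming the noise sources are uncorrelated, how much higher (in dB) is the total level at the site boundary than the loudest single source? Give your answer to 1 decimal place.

Add the sources as powers (linear), then convert back to dB:
L_total = 10·log₁₀(10^(58.8/10) + 10^(59.4/10)) = 62.12 dB SPL.
Excess over the loudest (59.4 dB): 62.12 − 59.4 = 2.7 dB.

2.7 dB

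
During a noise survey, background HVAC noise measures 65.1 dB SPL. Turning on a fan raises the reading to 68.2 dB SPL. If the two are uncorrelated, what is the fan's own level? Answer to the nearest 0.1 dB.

65.3 dB SPL

Remove the background by subtracting linear intensities:
L_src = 10·log₁₀(10^(68.2/10) − 10^(65.1/10)) = 10·log₁₀(3371000) = 65.3 dB SPL.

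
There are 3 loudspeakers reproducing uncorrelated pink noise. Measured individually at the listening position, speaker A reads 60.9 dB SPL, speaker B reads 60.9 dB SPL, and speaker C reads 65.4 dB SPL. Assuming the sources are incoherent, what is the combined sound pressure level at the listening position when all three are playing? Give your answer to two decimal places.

67.73 dB SPL

Incoherent sources sum as intensities:
L_total = 10·log₁₀(10^(60.9/10) + 10^(60.9/10) + 10^(65.4/10)) = 10·log₁₀(5928000) = 67.73 dB SPL.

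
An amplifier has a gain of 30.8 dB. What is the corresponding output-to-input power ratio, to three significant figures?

1200

Power ratio = 10^(dB/10).
10^(30.8/10) = 10^(3.080) = 1200.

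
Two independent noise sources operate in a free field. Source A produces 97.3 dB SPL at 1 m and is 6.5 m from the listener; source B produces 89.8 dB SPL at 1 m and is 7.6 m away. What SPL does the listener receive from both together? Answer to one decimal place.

At the listener: L_A = 97.3 − 20·log₁₀(6.5) = 81.04 dB; L_B = 89.8 − 20·log₁₀(7.6) = 72.18 dB.
Combined: 10·log₁₀(10^(81.04/10)+10^(72.18/10)) = 81.6 dB SPL.

81.6 dB SPL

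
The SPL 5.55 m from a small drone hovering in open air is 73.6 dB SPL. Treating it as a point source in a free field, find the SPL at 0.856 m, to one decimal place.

89.8 dB SPL

Inverse-square spreading gives ΔL = −20·log₁₀(d₂/d₁).
ΔL = −20·log₁₀(0.856/5.55) = 16.24 dB, so L₂ = 73.6 + (16.24) = 89.8 dB SPL.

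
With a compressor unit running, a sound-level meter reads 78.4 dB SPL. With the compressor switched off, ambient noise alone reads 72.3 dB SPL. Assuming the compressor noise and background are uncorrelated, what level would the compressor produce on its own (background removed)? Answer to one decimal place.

Background correction is a power subtraction:
L_src = 10·log₁₀(10^(78.4/10) − 10^(72.3/10)) = 10·log₁₀(52200000) = 77.2 dB SPL.

77.2 dB SPL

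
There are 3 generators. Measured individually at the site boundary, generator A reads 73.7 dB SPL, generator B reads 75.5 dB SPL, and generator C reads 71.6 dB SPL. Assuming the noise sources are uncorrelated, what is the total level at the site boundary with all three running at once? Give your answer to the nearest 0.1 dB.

Uncorrelated sources add in intensity (power), not in dB.
L_total = 10·log₁₀(10^(73.7/10) + 10^(75.5/10) + 10^(71.6/10)) = 10·log₁₀(73380000) = 78.7 dB SPL.

78.7 dB SPL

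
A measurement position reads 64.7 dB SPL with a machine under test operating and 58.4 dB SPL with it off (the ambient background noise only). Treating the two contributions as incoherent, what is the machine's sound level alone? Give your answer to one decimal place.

63.5 dB SPL

Remove the background by subtracting linear intensities:
L_src = 10·log₁₀(10^(64.7/10) − 10^(58.4/10)) = 10·log₁₀(2259000) = 63.5 dB SPL.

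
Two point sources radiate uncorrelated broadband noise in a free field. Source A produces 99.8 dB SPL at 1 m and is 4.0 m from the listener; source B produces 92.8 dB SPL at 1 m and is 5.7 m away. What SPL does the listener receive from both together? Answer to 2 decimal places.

88.17 dB SPL

At the listener: L_A = 99.8 − 20·log₁₀(4.0) = 87.759 dB; L_B = 92.8 − 20·log₁₀(5.7) = 77.683 dB.
Combined: 10·log₁₀(10^(87.759/10)+10^(77.683/10)) = 88.17 dB SPL.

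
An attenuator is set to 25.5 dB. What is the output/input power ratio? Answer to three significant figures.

0.00282

Power ratio = 10^(dB/10).
10^(-25.5/10) = 10^(-2.550) = 0.00282.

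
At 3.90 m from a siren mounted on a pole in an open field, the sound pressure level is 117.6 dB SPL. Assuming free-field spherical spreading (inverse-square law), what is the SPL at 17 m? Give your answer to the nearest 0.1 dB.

For a point source in a free field, ΔL = −20·log₁₀(d₂/d₁).
ΔL = −20·log₁₀(17/3.90) = -12.79 dB, so L₂ = 117.6 + (-12.79) = 104.8 dB SPL.

104.8 dB SPL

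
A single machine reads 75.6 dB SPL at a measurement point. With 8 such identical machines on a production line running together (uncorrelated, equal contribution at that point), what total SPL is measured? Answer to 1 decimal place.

8 equal incoherent sources raise the level by 10·log₁₀(8) = 9.03 dB.
L_total = 75.6 + 9.03 = 84.6 dB SPL.

84.6 dB SPL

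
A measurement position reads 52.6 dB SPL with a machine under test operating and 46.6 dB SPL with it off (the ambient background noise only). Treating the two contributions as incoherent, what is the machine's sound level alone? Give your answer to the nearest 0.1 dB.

Background correction is a power subtraction:
L_src = 10·log₁₀(10^(52.6/10) − 10^(46.6/10)) = 10·log₁₀(136300) = 51.3 dB SPL.

51.3 dB SPL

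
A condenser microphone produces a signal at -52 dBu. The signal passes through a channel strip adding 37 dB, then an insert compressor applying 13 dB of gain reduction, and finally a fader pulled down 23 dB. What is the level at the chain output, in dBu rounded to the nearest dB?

-51 dBu

Gain stages sum in dB:
-52 + 37 − 13 − 23 = -51 dBu.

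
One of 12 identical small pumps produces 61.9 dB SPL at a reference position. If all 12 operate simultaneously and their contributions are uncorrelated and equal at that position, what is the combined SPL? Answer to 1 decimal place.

72.7 dB SPL

12 equal incoherent sources raise the level by 10·log₁₀(12) = 10.79 dB.
L_total = 61.9 + 10.79 = 72.7 dB SPL.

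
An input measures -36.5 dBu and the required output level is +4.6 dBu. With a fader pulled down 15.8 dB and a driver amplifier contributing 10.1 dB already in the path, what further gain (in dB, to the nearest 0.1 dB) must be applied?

The required make-up gain is the shortfall in the dB sum.
G = +4.6 − (-36.5) + 15.8 − 10.1 = 46.8 dB.

46.8 dB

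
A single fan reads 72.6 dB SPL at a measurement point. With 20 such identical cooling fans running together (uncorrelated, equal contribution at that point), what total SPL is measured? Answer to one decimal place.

20 equal incoherent sources raise the level by 10·log₁₀(20) = 13.01 dB.
L_total = 72.6 + 13.01 = 85.6 dB SPL.

85.6 dB SPL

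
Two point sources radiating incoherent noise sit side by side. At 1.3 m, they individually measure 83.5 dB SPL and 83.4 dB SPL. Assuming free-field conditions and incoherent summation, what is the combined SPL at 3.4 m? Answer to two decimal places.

78.11 dB SPL

Combined at 1.3 m: 10·log₁₀(10^(83.5/10)+10^(83.4/10)) = 86.461 dB SPL.
Then apply −20·log₁₀(3.4/1.3) = -8.351 dB → 78.11 dB SPL.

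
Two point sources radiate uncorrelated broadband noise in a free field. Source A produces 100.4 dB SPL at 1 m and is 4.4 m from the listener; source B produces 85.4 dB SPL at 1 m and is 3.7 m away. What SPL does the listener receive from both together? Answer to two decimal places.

At the listener: L_A = 100.4 − 20·log₁₀(4.4) = 87.531 dB; L_B = 85.4 − 20·log₁₀(3.7) = 74.036 dB.
Combined: 10·log₁₀(10^(87.531/10)+10^(74.036/10)) = 87.72 dB SPL.

87.72 dB SPL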